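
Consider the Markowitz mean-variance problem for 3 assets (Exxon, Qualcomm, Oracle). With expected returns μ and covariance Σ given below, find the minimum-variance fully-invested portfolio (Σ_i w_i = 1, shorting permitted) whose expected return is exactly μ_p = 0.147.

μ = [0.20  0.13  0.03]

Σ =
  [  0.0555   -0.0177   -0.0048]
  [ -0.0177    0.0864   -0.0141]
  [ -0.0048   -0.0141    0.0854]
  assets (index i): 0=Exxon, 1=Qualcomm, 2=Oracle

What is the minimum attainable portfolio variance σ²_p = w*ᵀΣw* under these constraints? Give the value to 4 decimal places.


g=Σ⁻¹μ = [4.5223  2.5999  1.0347]
h=Σ⁻¹𝟙 = [25.6532  19.5011  16.3712]
a=μᵀg=1.273484  b=𝟙ᵀg=8.156915  c=𝟙ᵀh=61.525481  D=ac−b²=11.816474
λ₁=(c·0.147−b)/D = (61.525481·0.147−8.156915)/11.816474 = 0.075093
λ₂=(a−b·0.147)/D = (1.273484−8.156915·0.147)/11.816474 = 0.006298
w* = 0.075093·g + 0.006298·h:
  w_0 = 0.075093·4.5223 + 0.006298·25.6532 = 0.5011  (Exxon)
  w_1 = 0.075093·2.5999 + 0.006298·19.5011 = 0.3180  (Qualcomm)
  w_2 = 0.075093·1.0347 + 0.006298·16.3712 = 0.1808  (Oracle)
Σw_i=1.0000  μᵀw=0.1470
σ²=wᵀΣw=λ₁·μ_p+λ₂ = 0.075093·0.147 + 0.006298 = 0.017336 ≈ 0.0173

0.0173


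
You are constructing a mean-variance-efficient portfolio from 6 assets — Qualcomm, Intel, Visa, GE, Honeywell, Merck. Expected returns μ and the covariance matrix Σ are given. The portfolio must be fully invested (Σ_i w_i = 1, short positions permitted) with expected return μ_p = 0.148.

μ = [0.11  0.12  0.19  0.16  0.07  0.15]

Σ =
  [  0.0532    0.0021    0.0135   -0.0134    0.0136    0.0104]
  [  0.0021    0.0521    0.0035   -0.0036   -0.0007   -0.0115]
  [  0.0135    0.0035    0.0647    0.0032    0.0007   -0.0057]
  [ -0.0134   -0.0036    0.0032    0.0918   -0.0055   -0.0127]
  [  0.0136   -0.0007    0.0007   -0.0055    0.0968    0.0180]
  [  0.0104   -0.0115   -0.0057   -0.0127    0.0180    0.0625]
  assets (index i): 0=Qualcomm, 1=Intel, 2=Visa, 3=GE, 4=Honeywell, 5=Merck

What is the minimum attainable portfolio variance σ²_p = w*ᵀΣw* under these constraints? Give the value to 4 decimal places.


0.0114

g=Σ⁻¹μ = [1.1764  3.0105  2.7148  2.4230  0.0499  3.4838]
h=Σ⁻¹𝟙 = [13.3703  23.6871  12.3568  16.5856  5.5663  21.0276]
a=μᵀg=1.920230  b=𝟙ᵀg=12.858453  c=𝟙ᵀh=92.593688  D=ac−b²=12.461325
λ₁=(c·0.148−b)/D = (92.593688·0.148−12.858453)/12.461325 = 0.067843
λ₂=(a−b·0.148)/D = (1.920230−12.858453·0.148)/12.461325 = 0.001379
w* = 0.067843·g + 0.001379·h:
  w_0 = 0.067843·1.1764 + 0.001379·13.3703 = 0.0982  (Qualcomm)
  w_1 = 0.067843·3.0105 + 0.001379·23.6871 = 0.2369  (Intel)
  w_2 = 0.067843·2.7148 + 0.001379·12.3568 = 0.2012  (Visa)
  w_3 = 0.067843·2.4230 + 0.001379·16.5856 = 0.1872  (GE)
  w_4 = 0.067843·0.0499 + 0.001379·5.5663 = 0.0111  (Honeywell)
  w_5 = 0.067843·3.4838 + 0.001379·21.0276 = 0.2653  (Merck)
Σw_i=1.0000  μᵀw=0.1480
σ²=wᵀΣw=λ₁·μ_p+λ₂ = 0.067843·0.148 + 0.001379 = 0.011419 ≈ 0.0114


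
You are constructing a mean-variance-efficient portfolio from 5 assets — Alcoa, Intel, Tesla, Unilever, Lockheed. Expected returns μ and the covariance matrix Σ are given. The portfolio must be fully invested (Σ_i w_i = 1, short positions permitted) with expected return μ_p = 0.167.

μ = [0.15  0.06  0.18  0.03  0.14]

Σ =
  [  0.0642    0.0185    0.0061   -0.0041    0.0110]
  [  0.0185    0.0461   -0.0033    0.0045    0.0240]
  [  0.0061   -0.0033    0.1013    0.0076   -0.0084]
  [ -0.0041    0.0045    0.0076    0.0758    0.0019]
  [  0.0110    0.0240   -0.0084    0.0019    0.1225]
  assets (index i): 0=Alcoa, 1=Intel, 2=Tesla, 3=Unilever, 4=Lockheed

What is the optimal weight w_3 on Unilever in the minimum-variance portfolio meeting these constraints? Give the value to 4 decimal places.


u=Σ⁻¹μ = [1.9981  0.0367  1.7238  0.3020  1.0698]
v=Σ⁻¹𝟙 = [10.4548  14.4823  9.2257  11.8521  4.8359]
a=μᵀu=0.771030  b=𝟙ᵀu=5.130376  c=𝟙ᵀv=50.850846  D=ac−b²=12.886787
λ₁=(c·0.167−b)/D = (50.850846·0.167−5.130376)/12.886787 = 0.260865
λ₂=(a−b·0.167)/D = (0.771030−5.130376·0.167)/12.886787 = -0.006654
w* = 0.260865·u + -0.006654·v:
  w_0 = 0.260865·1.9981 + -0.006654·10.4548 = 0.4517  (Alcoa)
  w_1 = 0.260865·0.0367 + -0.006654·14.4823 = -0.0868  (Intel)
  w_2 = 0.260865·1.7238 + -0.006654·9.2257 = 0.3883  (Tesla)
  w_3 = 0.260865·0.3020 + -0.006654·11.8521 = -0.0001  (Unilever)
  w_4 = 0.260865·1.0698 + -0.006654·4.8359 = 0.2469  (Lockheed)
Σw_i=1.0000  μᵀw=0.1670
σ²=wᵀΣw=λ₁·μ_p+λ₂ = 0.260865·0.167 + -0.006654 = 0.036911 ≈ 0.0369

-0.0001


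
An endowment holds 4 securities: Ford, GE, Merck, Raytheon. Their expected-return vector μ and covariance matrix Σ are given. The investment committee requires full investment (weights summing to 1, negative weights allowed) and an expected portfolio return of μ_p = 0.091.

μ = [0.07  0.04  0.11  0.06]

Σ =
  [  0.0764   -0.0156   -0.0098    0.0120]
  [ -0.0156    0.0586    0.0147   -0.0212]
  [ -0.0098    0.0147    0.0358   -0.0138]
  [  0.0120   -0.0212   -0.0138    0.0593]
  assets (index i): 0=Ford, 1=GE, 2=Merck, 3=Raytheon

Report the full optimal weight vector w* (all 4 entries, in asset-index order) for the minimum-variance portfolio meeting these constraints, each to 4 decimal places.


0.1592  0.0190  0.5958  0.2261

p=Σ⁻¹μ = [1.2612  0.7468  3.8513  1.9198]
q=Σ⁻¹𝟙 = [17.7072  23.9355  34.4610  29.8568]
a=μᵀp=0.656982  b=𝟙ᵀp=7.779036  c=𝟙ᵀq=105.960436  D=ac−b²=9.100701
λ₁=(c·0.091−b)/D = (105.960436·0.091−7.779036)/9.100701 = 0.204749
λ₂=(a−b·0.091)/D = (0.656982−7.779036·0.091)/9.100701 = -0.005594
w* = 0.204749·p + -0.005594·q:
  w_0 = 0.204749·1.2612 + -0.005594·17.7072 = 0.1592  (Ford)
  w_1 = 0.204749·0.7468 + -0.005594·23.9355 = 0.0190  (GE)
  w_2 = 0.204749·3.8513 + -0.005594·34.4610 = 0.5958  (Merck)
  w_3 = 0.204749·1.9198 + -0.005594·29.8568 = 0.2261  (Raytheon)
Σw_i=1.0000  μᵀw=0.0910
σ²=wᵀΣw=λ₁·μ_p+λ₂ = 0.204749·0.091 + -0.005594 = 0.013038 ≈ 0.0130


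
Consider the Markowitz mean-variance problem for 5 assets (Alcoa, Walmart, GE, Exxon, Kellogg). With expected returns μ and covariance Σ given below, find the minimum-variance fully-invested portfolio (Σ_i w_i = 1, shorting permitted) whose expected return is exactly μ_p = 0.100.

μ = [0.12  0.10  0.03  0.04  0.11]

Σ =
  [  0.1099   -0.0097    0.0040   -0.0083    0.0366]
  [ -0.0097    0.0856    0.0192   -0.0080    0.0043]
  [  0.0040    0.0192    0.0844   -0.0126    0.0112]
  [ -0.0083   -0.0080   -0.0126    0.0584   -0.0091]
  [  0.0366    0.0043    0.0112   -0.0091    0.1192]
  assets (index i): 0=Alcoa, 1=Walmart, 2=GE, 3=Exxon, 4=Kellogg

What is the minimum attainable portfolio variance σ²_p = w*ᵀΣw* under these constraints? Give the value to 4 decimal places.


x=Σ⁻¹μ = [1.0876  1.3477  0.0852  1.1390  0.6192]
y=Σ⁻¹𝟙 = [9.6249  12.1288  11.3821  23.4999  5.7210]
a=μᵀx=0.381505  b=𝟙ᵀx=4.278640  c=𝟙ᵀy=62.356725  D=ac−b²=5.482651
λ₁=(c·0.100−b)/D = (62.356725·0.100−4.278640)/5.482651 = 0.356950
λ₂=(a−b·0.100)/D = (0.381505−4.278640·0.100)/5.482651 = -0.008456
w* = 0.356950·x + -0.008456·y:
  w_0 = 0.356950·1.0876 + -0.008456·9.6249 = 0.3068  (Alcoa)
  w_1 = 0.356950·1.3477 + -0.008456·12.1288 = 0.3785  (Walmart)
  w_2 = 0.356950·0.0852 + -0.008456·11.3821 = -0.0658  (GE)
  w_3 = 0.356950·1.1390 + -0.008456·23.4999 = 0.2079  (Exxon)
  w_4 = 0.356950·0.6192 + -0.008456·5.7210 = 0.1727  (Kellogg)
Σw_i=1.0000  μᵀw=0.1000
σ²=wᵀΣw=λ₁·μ_p+λ₂ = 0.356950·0.100 + -0.008456 = 0.027239 ≈ 0.0272

0.0272


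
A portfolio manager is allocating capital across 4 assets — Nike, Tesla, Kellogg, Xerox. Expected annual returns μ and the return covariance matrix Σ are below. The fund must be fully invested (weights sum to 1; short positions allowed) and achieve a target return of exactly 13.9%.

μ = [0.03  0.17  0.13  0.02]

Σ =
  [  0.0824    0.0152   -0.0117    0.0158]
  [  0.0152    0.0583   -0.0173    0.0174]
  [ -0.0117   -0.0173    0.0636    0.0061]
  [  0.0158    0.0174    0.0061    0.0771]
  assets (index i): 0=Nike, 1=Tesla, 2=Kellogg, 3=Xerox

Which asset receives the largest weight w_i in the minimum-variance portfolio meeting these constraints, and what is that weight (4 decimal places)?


Tesla (0.4642)

x=Σ⁻¹μ = [0.2624  4.1239  3.3087  -0.9868]
y=Σ⁻¹𝟙 = [10.8533  19.6970  22.6452  4.5091]
a=μᵀx=1.119327  b=𝟙ᵀx=6.708142  c=𝟙ᵀy=57.704600  D=ac−b²=19.591140
λ₁=(c·0.139−b)/D = (57.704600·0.139−6.708142)/19.591140 = 0.067010
λ₂=(a−b·0.139)/D = (1.119327−6.708142·0.139)/19.591140 = 0.009540
w* = 0.067010·x + 0.009540·y:
  w_0 = 0.067010·0.2624 + 0.009540·10.8533 = 0.1211  (Nike)
  w_1 = 0.067010·4.1239 + 0.009540·19.6970 = 0.4642  (Tesla)
  w_2 = 0.067010·3.3087 + 0.009540·22.6452 = 0.4377  (Kellogg)
  w_3 = 0.067010·-0.9868 + 0.009540·4.5091 = -0.0231  (Xerox)
Σw_i=1.0000  μᵀw=0.1390
σ²=wᵀΣw=λ₁·μ_p+λ₂ = 0.067010·0.139 + 0.009540 = 0.018854 ≈ 0.0189


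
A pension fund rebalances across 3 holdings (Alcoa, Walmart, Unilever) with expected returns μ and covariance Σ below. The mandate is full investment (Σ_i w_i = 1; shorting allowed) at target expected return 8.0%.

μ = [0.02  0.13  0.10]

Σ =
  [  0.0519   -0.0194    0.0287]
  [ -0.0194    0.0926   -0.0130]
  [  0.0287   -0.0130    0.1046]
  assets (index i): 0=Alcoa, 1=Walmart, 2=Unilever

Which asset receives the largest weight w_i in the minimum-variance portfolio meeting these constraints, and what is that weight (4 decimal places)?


Walmart (0.4128)

u=Σ⁻¹μ = [0.4203  1.6386  1.0443]
v=Σ⁻¹𝟙 = [22.3229  16.2415  5.4538]
a=μᵀu=0.325854  b=𝟙ᵀu=3.103240  c=𝟙ᵀv=44.018295  D=ac−b²=4.713423
λ₁=(c·0.080−b)/D = (44.018295·0.080−3.103240)/4.713423 = 0.088730
λ₂=(a−b·0.080)/D = (0.325854−3.103240·0.080)/4.713423 = 0.016462
w* = 0.088730·u + 0.016462·v:
  w_0 = 0.088730·0.4203 + 0.016462·22.3229 = 0.4048  (Alcoa)
  w_1 = 0.088730·1.6386 + 0.016462·16.2415 = 0.4128  (Walmart)
  w_2 = 0.088730·1.0443 + 0.016462·5.4538 = 0.1824  (Unilever)
Σw_i=1.0000  μᵀw=0.0800
σ²=wᵀΣw=λ₁·μ_p+λ₂ = 0.088730·0.080 + 0.016462 = 0.023561 ≈ 0.0236


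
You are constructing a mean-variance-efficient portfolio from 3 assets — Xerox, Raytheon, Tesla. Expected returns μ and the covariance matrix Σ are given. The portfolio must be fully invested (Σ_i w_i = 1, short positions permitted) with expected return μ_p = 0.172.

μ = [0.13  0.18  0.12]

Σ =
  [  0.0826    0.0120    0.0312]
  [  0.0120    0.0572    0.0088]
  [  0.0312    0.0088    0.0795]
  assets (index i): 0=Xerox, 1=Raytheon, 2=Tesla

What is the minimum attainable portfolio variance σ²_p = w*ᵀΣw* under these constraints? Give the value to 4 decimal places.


0.0454

p=Σ⁻¹μ = [0.8336  2.8384  0.8681]
q=Σ⁻¹𝟙 = [6.8404  14.7770  8.2584]
a=μᵀp=0.723454  b=𝟙ᵀp=4.540108  c=𝟙ᵀq=29.875725  D=ac−b²=1.001136
λ₁=(c·0.172−b)/D = (29.875725·0.172−4.540108)/1.001136 = 0.597838
λ₂=(a−b·0.172)/D = (0.723454−4.540108·0.172)/1.001136 = -0.057379
w* = 0.597838·p + -0.057379·q:
  w_0 = 0.597838·0.8336 + -0.057379·6.8404 = 0.1059  (Xerox)
  w_1 = 0.597838·2.8384 + -0.057379·14.7770 = 0.8490  (Raytheon)
  w_2 = 0.597838·0.8681 + -0.057379·8.2584 = 0.0451  (Tesla)
Σw_i=1.0000  μᵀw=0.1720
σ²=wᵀΣw=λ₁·μ_p+λ₂ = 0.597838·0.172 + -0.057379 = 0.045449 ≈ 0.0454


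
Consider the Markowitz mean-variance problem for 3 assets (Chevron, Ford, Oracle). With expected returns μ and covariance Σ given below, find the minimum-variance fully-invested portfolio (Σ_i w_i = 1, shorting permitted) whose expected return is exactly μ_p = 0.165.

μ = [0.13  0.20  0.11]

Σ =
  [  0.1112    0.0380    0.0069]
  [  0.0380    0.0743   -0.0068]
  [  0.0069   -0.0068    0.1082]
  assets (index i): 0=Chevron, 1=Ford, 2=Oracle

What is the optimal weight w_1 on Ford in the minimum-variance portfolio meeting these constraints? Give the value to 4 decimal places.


p=Σ⁻¹μ = [0.1690  2.7130  1.1764]
q=Σ⁻¹𝟙 = [4.2226  12.1907  9.7390]
a=μᵀp=0.693973  b=𝟙ᵀp=4.058362  c=𝟙ᵀq=26.152283  D=ac−b²=1.678669
λ₁=(c·0.165−b)/D = (26.152283·0.165−4.058362)/1.678669 = 0.152957
λ₂=(a−b·0.165)/D = (0.693973−4.058362·0.165)/1.678669 = 0.014501
w* = 0.152957·p + 0.014501·q:
  w_0 = 0.152957·0.1690 + 0.014501·4.2226 = 0.0871  (Chevron)
  w_1 = 0.152957·2.7130 + 0.014501·12.1907 = 0.5918  (Ford)
  w_2 = 0.152957·1.1764 + 0.014501·9.7390 = 0.3212  (Oracle)
Σw_i=1.0000  μᵀw=0.1650
σ²=wᵀΣw=λ₁·μ_p+λ₂ = 0.152957·0.165 + 0.014501 = 0.039739 ≈ 0.0397

0.5918


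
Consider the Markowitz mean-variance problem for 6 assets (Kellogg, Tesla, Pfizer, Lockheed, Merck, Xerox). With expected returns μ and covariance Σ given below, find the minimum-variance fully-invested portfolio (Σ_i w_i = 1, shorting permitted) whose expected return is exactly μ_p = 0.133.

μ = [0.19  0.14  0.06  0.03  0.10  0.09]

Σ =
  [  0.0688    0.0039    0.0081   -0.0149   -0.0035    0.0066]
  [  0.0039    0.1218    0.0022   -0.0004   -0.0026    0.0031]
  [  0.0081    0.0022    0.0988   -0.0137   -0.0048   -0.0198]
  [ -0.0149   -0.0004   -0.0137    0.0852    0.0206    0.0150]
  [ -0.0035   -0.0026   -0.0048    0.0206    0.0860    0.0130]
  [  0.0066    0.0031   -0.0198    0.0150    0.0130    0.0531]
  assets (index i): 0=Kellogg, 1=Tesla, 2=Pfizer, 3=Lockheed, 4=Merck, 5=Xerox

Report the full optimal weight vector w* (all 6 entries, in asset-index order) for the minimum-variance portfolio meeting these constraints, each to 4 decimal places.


x=Σ⁻¹μ = [2.6611  1.0452  0.7193  0.4764  1.0504  1.1796]
y=Σ⁻¹𝟙 = [13.7544  7.2929  14.1854  11.5969  7.8855  16.7800]
a=μᵀx=0.920603  b=𝟙ᵀx=7.132120  c=𝟙ᵀy=71.495094  D=ac−b²=14.951469
λ₁=(c·0.133−b)/D = (71.495094·0.133−7.132120)/14.951469 = 0.158963
λ₂=(a−b·0.133)/D = (0.920603−7.132120·0.133)/14.951469 = -0.001871
w* = 0.158963·x + -0.001871·y:
  w_0 = 0.158963·2.6611 + -0.001871·13.7544 = 0.3973  (Kellogg)
  w_1 = 0.158963·1.0452 + -0.001871·7.2929 = 0.1525  (Tesla)
  w_2 = 0.158963·0.7193 + -0.001871·14.1854 = 0.0878  (Pfizer)
  w_3 = 0.158963·0.4764 + -0.001871·11.5969 = 0.0540  (Lockheed)
  w_4 = 0.158963·1.0504 + -0.001871·7.8855 = 0.1522  (Merck)
  w_5 = 0.158963·1.1796 + -0.001871·16.7800 = 0.1561  (Xerox)
Σw_i=1.0000  μᵀw=0.1330
σ²=wᵀΣw=λ₁·μ_p+λ₂ = 0.158963·0.133 + -0.001871 = 0.019271 ≈ 0.0193

0.3973  0.1525  0.0878  0.0540  0.1522  0.1561


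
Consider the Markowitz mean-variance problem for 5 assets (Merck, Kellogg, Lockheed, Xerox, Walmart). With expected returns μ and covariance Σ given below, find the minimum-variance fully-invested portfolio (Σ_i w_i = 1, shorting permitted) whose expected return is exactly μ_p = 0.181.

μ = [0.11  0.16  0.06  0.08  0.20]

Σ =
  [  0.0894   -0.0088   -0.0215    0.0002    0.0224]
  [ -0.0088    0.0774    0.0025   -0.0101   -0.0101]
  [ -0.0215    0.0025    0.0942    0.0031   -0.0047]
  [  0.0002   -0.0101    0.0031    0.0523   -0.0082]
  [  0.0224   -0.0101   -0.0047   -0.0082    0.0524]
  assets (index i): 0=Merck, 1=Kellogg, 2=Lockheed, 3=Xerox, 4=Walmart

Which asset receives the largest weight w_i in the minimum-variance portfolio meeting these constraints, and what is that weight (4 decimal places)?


u=Σ⁻¹μ = [0.5504  3.0816  0.8223  2.8091  4.6888]
v=Σ⁻¹𝟙 = [10.2118  20.1628  12.7452  25.9528  23.8095]
a=μᵀu=1.765426  b=𝟙ᵀu=11.952161  c=𝟙ᵀv=92.881942  D=ac−b²=21.122058
λ₁=(c·0.181−b)/D = (92.881942·0.181−11.952161)/21.122058 = 0.230066
λ₂=(a−b·0.181)/D = (1.765426−11.952161·0.181)/21.122058 = -0.018839
w* = 0.230066·u + -0.018839·v:
  w_0 = 0.230066·0.5504 + -0.018839·10.2118 = -0.0657  (Merck)
  w_1 = 0.230066·3.0816 + -0.018839·20.1628 = 0.3291  (Kellogg)
  w_2 = 0.230066·0.8223 + -0.018839·12.7452 = -0.0509  (Lockheed)
  w_3 = 0.230066·2.8091 + -0.018839·25.9528 = 0.1573  (Xerox)
  w_4 = 0.230066·4.6888 + -0.018839·23.8095 = 0.6302  (Walmart)
Σw_i=1.0000  μᵀw=0.1810
σ²=wᵀΣw=λ₁·μ_p+λ₂ = 0.230066·0.181 + -0.018839 = 0.022803 ≈ 0.0228

Walmart (0.6302)


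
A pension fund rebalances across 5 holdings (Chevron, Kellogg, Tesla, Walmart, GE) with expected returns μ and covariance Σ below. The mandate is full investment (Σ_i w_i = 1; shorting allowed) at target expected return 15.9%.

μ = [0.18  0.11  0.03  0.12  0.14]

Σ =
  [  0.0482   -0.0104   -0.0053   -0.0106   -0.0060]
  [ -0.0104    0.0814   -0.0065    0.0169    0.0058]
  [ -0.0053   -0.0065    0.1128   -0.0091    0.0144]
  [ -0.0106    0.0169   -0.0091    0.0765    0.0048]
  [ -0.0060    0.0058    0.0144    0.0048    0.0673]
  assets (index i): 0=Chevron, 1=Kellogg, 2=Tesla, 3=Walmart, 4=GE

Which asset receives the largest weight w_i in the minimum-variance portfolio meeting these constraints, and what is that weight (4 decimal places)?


Chevron (0.5255)

x=Σ⁻¹μ = [4.7687  1.4642  0.4466  1.8239  2.1535]
y=Σ⁻¹𝟙 = [29.5597  12.9080  10.5179  14.7467  13.0795]
a=μᵀx=1.553181  b=𝟙ᵀx=10.656895  c=𝟙ᵀy=80.811754  D=ac−b²=11.945895
λ₁=(c·0.159−b)/D = (80.811754·0.159−10.656895)/11.945895 = 0.183509
λ₂=(a−b·0.159)/D = (1.553181−10.656895·0.159)/11.945895 = -0.011825
w* = 0.183509·x + -0.011825·y:
  w_0 = 0.183509·4.7687 + -0.011825·29.5597 = 0.5255  (Chevron)
  w_1 = 0.183509·1.4642 + -0.011825·12.9080 = 0.1160  (Kellogg)
  w_2 = 0.183509·0.4466 + -0.011825·10.5179 = -0.0424  (Tesla)
  w_3 = 0.183509·1.8239 + -0.011825·14.7467 = 0.1603  (Walmart)
  w_4 = 0.183509·2.1535 + -0.011825·13.0795 = 0.2405  (GE)
Σw_i=1.0000  μᵀw=0.1590
σ²=wᵀΣw=λ₁·μ_p+λ₂ = 0.183509·0.159 + -0.011825 = 0.017352 ≈ 0.0174


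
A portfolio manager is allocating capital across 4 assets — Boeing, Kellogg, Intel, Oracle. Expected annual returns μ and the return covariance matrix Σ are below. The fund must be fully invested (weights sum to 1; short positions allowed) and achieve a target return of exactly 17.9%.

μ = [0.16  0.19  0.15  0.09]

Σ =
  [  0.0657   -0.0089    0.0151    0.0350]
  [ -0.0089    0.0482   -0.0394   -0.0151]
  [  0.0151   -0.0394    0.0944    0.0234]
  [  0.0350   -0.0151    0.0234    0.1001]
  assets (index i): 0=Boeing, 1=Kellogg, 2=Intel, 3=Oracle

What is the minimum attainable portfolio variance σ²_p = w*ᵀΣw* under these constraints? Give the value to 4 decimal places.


u=Σ⁻¹μ = [2.3674  8.1884  4.5688  0.2385]
v=Σ⁻¹𝟙 = [11.8947  46.7282  26.5388  6.6761]
a=μᵀu=2.641377  b=𝟙ᵀu=15.363178  c=𝟙ᵀv=91.837774  D=ac−b²=6.550975
λ₁=(c·0.179−b)/D = (91.837774·0.179−15.363178)/6.550975 = 0.164217
λ₂=(a−b·0.179)/D = (2.641377−15.363178·0.179)/6.550975 = -0.016582
w* = 0.164217·u + -0.016582·v:
  w_0 = 0.164217·2.3674 + -0.016582·11.8947 = 0.1915  (Boeing)
  w_1 = 0.164217·8.1884 + -0.016582·46.7282 = 0.5698  (Kellogg)
  w_2 = 0.164217·4.5688 + -0.016582·26.5388 = 0.3102  (Intel)
  w_3 = 0.164217·0.2385 + -0.016582·6.6761 = -0.0715  (Oracle)
Σw_i=1.0000  μᵀw=0.1790
σ²=wᵀΣw=λ₁·μ_p+λ₂ = 0.164217·0.179 + -0.016582 = 0.012812 ≈ 0.0128

0.0128


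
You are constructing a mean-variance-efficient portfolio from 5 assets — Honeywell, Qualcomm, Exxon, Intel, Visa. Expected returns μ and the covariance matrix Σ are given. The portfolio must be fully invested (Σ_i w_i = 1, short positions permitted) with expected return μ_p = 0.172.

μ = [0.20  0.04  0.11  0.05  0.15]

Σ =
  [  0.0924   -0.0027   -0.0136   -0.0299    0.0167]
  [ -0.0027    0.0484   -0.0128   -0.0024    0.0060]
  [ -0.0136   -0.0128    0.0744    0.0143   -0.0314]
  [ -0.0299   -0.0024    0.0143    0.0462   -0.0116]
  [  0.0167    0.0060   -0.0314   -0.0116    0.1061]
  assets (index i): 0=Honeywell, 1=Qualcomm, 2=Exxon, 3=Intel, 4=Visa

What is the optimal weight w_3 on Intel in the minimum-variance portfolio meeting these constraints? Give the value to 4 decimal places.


0.0845

p=Σ⁻¹μ = [3.1877  1.5948  2.5800  2.9074  1.9033]
q=Σ⁻¹𝟙 = [23.6434  27.7163  21.8581  35.2514  14.4592]
a=μᵀp=1.415987  b=𝟙ᵀp=12.173169  c=𝟙ᵀq=122.928342  D=ac−b²=25.878951
λ₁=(c·0.172−b)/D = (122.928342·0.172−12.173169)/25.878951 = 0.346633
λ₂=(a−b·0.172)/D = (1.415987−12.173169·0.172)/25.878951 = -0.026191
w* = 0.346633·p + -0.026191·q:
  w_0 = 0.346633·3.1877 + -0.026191·23.6434 = 0.4857  (Honeywell)
  w_1 = 0.346633·1.5948 + -0.026191·27.7163 = -0.1731  (Qualcomm)
  w_2 = 0.346633·2.5800 + -0.026191·21.8581 = 0.3218  (Exxon)
  w_3 = 0.346633·2.9074 + -0.026191·35.2514 = 0.0845  (Intel)
  w_4 = 0.346633·1.9033 + -0.026191·14.4592 = 0.2810  (Visa)
Σw_i=1.0000  μᵀw=0.1720
σ²=wᵀΣw=λ₁·μ_p+λ₂ = 0.346633·0.172 + -0.026191 = 0.033430 ≈ 0.0334


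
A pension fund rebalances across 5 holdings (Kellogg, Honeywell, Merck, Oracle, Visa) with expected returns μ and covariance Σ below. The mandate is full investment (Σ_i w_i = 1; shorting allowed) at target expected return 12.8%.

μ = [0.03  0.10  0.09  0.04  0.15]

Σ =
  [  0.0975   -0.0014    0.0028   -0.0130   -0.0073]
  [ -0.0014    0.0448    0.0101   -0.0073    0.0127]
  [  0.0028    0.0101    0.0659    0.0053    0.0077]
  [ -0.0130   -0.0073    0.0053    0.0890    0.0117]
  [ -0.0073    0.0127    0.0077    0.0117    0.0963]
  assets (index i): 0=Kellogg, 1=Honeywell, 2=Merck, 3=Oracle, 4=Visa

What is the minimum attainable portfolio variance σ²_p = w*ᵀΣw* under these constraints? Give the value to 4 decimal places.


0.0408

x=Σ⁻¹μ = [0.4592  1.7676  0.8953  0.4460  1.2336]
y=Σ⁻¹𝟙 = [12.5300  20.9773  9.6284  13.4024  6.1694]
a=μᵀx=0.473988  b=𝟙ᵀx=4.801682  c=𝟙ᵀy=62.707409  D=ac−b²=6.666435
λ₁=(c·0.128−b)/D = (62.707409·0.128−4.801682)/6.666435 = 0.483747
λ₂=(a−b·0.128)/D = (0.473988−4.801682·0.128)/6.666435 = -0.021095
w* = 0.483747·x + -0.021095·y:
  w_0 = 0.483747·0.4592 + -0.021095·12.5300 = -0.0422  (Kellogg)
  w_1 = 0.483747·1.7676 + -0.021095·20.9773 = 0.4126  (Honeywell)
  w_2 = 0.483747·0.8953 + -0.021095·9.6284 = 0.2300  (Merck)
  w_3 = 0.483747·0.4460 + -0.021095·13.4024 = -0.0670  (Oracle)
  w_4 = 0.483747·1.2336 + -0.021095·6.1694 = 0.4666  (Visa)
Σw_i=1.0000  μᵀw=0.1280
σ²=wᵀΣw=λ₁·μ_p+λ₂ = 0.483747·0.128 + -0.021095 = 0.040825 ≈ 0.0408


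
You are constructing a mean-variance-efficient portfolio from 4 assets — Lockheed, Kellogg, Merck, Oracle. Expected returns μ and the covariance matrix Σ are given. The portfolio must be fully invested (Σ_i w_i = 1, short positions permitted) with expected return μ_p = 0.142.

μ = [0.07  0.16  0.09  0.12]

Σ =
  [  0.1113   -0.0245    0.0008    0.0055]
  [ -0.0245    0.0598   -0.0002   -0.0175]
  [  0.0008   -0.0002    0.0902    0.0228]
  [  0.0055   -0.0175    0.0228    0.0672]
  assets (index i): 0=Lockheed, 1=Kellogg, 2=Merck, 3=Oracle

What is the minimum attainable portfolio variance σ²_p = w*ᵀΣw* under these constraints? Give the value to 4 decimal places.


0.0214

x=Σ⁻¹μ = [1.3791  4.0029  0.3370  2.6009]
y=Σ⁻¹𝟙 = [14.1889  28.0927  6.2410  18.9180]
a=μᵀx=1.079437  b=𝟙ᵀx=8.319899  c=𝟙ᵀy=67.440578  D=ac−b²=3.577154
λ₁=(c·0.142−b)/D = (67.440578·0.142−8.319899)/3.577154 = 0.351302
λ₂=(a−b·0.142)/D = (1.079437−8.319899·0.142)/3.577154 = -0.028511
w* = 0.351302·x + -0.028511·y:
  w_0 = 0.351302·1.3791 + -0.028511·14.1889 = 0.0799  (Lockheed)
  w_1 = 0.351302·4.0029 + -0.028511·28.0927 = 0.6053  (Kellogg)
  w_2 = 0.351302·0.3370 + -0.028511·6.2410 = -0.0596  (Merck)
  w_3 = 0.351302·2.6009 + -0.028511·18.9180 = 0.3743  (Oracle)
Σw_i=1.0000  μᵀw=0.1420
σ²=wᵀΣw=λ₁·μ_p+λ₂ = 0.351302·0.142 + -0.028511 = 0.021374 ≈ 0.0214


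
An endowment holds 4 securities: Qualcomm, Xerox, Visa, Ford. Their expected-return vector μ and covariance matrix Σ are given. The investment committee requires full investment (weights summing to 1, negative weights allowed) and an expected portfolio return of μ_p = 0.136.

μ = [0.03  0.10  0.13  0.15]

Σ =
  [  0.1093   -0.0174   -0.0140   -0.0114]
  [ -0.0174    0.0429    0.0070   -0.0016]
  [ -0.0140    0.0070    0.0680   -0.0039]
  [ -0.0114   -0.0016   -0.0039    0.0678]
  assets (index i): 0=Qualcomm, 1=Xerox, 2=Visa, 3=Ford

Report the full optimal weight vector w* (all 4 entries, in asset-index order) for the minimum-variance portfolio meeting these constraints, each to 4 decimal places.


-0.0274  0.2100  0.3395  0.4780

g=Σ⁻¹μ = [1.2193  2.5887  2.0452  2.5961]
h=Σ⁻¹𝟙 = [17.8373  28.5671  16.5487  19.3745]
a=μᵀg=0.950745  b=𝟙ᵀg=8.449340  c=𝟙ᵀh=82.327646  D=ac−b²=6.881266
λ₁=(c·0.136−b)/D = (82.327646·0.136−8.449340)/6.881266 = 0.399232
λ₂=(a−b·0.136)/D = (0.950745−8.449340·0.136)/6.881266 = -0.028827
w* = 0.399232·g + -0.028827·h:
  w_0 = 0.399232·1.2193 + -0.028827·17.8373 = -0.0274  (Qualcomm)
  w_1 = 0.399232·2.5887 + -0.028827·28.5671 = 0.2100  (Xerox)
  w_2 = 0.399232·2.0452 + -0.028827·16.5487 = 0.3395  (Visa)
  w_3 = 0.399232·2.5961 + -0.028827·19.3745 = 0.4780  (Ford)
Σw_i=1.0000  μᵀw=0.1360
σ²=wᵀΣw=λ₁·μ_p+λ₂ = 0.399232·0.136 + -0.028827 = 0.025469 ≈ 0.0255


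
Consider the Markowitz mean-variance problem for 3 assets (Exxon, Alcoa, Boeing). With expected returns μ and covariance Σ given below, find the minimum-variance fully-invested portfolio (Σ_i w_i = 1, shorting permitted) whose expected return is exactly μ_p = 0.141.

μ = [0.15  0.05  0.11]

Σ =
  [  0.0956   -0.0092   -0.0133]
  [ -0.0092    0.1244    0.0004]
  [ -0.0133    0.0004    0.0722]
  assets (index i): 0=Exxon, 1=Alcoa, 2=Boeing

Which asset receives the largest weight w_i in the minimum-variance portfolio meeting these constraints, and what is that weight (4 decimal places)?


p=Σ⁻¹μ = [1.8803  0.5350  1.8669]
q=Σ⁻¹𝟙 = [13.5939  8.9915  16.3047]
a=μᵀp=0.514151  b=𝟙ᵀp=4.282177  c=𝟙ᵀq=38.890108  D=ac−b²=1.658337
λ₁=(c·0.141−b)/D = (38.890108·0.141−4.282177)/1.658337 = 0.724417
λ₂=(a−b·0.141)/D = (0.514151−4.282177·0.141)/1.658337 = -0.054052
w* = 0.724417·p + -0.054052·q:
  w_0 = 0.724417·1.8803 + -0.054052·13.5939 = 0.6273  (Exxon)
  w_1 = 0.724417·0.5350 + -0.054052·8.9915 = -0.0985  (Alcoa)
  w_2 = 0.724417·1.8669 + -0.054052·16.3047 = 0.4711  (Boeing)
Σw_i=1.0000  μᵀw=0.1410
σ²=wᵀΣw=λ₁·μ_p+λ₂ = 0.724417·0.141 + -0.054052 = 0.048091 ≈ 0.0481

Exxon (0.6273)


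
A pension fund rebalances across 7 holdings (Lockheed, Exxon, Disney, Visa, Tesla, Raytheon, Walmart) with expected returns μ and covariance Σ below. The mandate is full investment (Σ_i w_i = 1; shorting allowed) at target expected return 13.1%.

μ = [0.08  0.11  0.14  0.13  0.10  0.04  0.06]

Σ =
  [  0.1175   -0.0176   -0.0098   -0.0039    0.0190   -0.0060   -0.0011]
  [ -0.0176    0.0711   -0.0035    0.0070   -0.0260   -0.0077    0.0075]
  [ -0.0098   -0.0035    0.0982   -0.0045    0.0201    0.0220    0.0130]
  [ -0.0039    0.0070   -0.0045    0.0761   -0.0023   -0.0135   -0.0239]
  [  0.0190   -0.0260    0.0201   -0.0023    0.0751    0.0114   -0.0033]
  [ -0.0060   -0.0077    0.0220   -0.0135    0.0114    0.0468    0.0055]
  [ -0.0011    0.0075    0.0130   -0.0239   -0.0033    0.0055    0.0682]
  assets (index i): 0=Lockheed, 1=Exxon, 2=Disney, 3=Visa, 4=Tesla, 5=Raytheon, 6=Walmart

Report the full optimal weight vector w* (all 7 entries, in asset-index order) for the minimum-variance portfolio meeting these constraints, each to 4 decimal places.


0.0880  0.2888  0.2896  0.2764  0.2115  -0.1913  0.0371

p=Σ⁻¹μ = [0.9749  2.1555  1.0018  2.2314  1.5362  0.9866  1.2442]
q=Σ⁻¹𝟙 = [11.7126  21.0316  1.7530  22.9391  14.6977  26.3291  18.8313]
a=μᵀp=1.013184  b=𝟙ᵀp=10.130793  c=𝟙ᵀq=117.294350  D=ac−b²=16.207839
λ₁=(c·0.131−b)/D = (117.294350·0.131−10.130793)/16.207839 = 0.322977
λ₂=(a−b·0.131)/D = (1.013184−10.130793·0.131)/16.207839 = -0.019370
w* = 0.322977·p + -0.019370·q:
  w_0 = 0.322977·0.9749 + -0.019370·11.7126 = 0.0880  (Lockheed)
  w_1 = 0.322977·2.1555 + -0.019370·21.0316 = 0.2888  (Exxon)
  w_2 = 0.322977·1.0018 + -0.019370·1.7530 = 0.2896  (Disney)
  w_3 = 0.322977·2.2314 + -0.019370·22.9391 = 0.2764  (Visa)
  w_4 = 0.322977·1.5362 + -0.019370·14.6977 = 0.2115  (Tesla)
  w_5 = 0.322977·0.9866 + -0.019370·26.3291 = -0.1913  (Raytheon)
  w_6 = 0.322977·1.2442 + -0.019370·18.8313 = 0.0371  (Walmart)
Σw_i=1.0000  μᵀw=0.1310
σ²=wᵀΣw=λ₁·μ_p+λ₂ = 0.322977·0.131 + -0.019370 = 0.022940 ≈ 0.0229


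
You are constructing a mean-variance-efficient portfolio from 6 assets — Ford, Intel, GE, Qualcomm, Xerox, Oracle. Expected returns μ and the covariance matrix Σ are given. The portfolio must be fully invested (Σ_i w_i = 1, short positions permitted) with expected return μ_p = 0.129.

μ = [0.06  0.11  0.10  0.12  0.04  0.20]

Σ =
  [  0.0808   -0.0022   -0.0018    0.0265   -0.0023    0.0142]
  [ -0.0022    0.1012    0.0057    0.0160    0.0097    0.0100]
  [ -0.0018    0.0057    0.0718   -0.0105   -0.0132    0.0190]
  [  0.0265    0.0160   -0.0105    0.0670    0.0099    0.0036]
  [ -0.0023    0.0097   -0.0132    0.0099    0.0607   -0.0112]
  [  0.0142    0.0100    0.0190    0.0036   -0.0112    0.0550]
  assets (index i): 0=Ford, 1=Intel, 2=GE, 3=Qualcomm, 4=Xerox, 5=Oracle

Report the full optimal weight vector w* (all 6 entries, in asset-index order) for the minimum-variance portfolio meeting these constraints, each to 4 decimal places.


0.0119  0.0508  0.1585  0.1922  0.2096  0.3770

g=Σ⁻¹μ = [-0.3446  0.3146  0.8881  1.6313  1.1671  3.4922]
h=Σ⁻¹𝟙 = [7.9543  4.4150  15.3021  9.3835  20.3721  13.5736]
a=μᵀg=1.043625  b=𝟙ᵀg=7.148734  c=𝟙ᵀh=71.000530  D=ac−b²=22.993551
λ₁=(c·0.129−b)/D = (71.000530·0.129−7.148734)/22.993551 = 0.087430
λ₂=(a−b·0.129)/D = (1.043625−7.148734·0.129)/22.993551 = 0.005281
w* = 0.087430·g + 0.005281·h:
  w_0 = 0.087430·-0.3446 + 0.005281·7.9543 = 0.0119  (Ford)
  w_1 = 0.087430·0.3146 + 0.005281·4.4150 = 0.0508  (Intel)
  w_2 = 0.087430·0.8881 + 0.005281·15.3021 = 0.1585  (GE)
  w_3 = 0.087430·1.6313 + 0.005281·9.3835 = 0.1922  (Qualcomm)
  w_4 = 0.087430·1.1671 + 0.005281·20.3721 = 0.2096  (Xerox)
  w_5 = 0.087430·3.4922 + 0.005281·13.5736 = 0.3770  (Oracle)
Σw_i=1.0000  μᵀw=0.1290
σ²=wᵀΣw=λ₁·μ_p+λ₂ = 0.087430·0.129 + 0.005281 = 0.016560 ≈ 0.0166


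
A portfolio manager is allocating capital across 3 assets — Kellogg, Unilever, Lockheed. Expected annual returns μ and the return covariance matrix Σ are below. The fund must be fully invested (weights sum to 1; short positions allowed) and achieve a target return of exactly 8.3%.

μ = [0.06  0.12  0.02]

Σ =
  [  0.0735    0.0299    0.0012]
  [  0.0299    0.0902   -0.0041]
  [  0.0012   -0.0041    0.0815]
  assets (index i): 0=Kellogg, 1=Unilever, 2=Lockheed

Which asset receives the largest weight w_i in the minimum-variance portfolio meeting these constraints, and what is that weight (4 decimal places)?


u=Σ⁻¹μ = [0.3058  1.2428  0.3034]
v=Σ⁻¹𝟙 = [10.0084  8.3389  12.5421]
a=μᵀu=0.173552  b=𝟙ᵀu=1.852016  c=𝟙ᵀv=30.889390  D=ac−b²=1.930961
λ₁=(c·0.083−b)/D = (30.889390·0.083−1.852016)/1.930961 = 0.368626
λ₂=(a−b·0.083)/D = (0.173552−1.852016·0.083)/1.930961 = 0.010272
w* = 0.368626·u + 0.010272·v:
  w_0 = 0.368626·0.3058 + 0.010272·10.0084 = 0.2155  (Kellogg)
  w_1 = 0.368626·1.2428 + 0.010272·8.3389 = 0.5438  (Unilever)
  w_2 = 0.368626·0.3034 + 0.010272·12.5421 = 0.2407  (Lockheed)
Σw_i=1.0000  μᵀw=0.0830
σ²=wᵀΣw=λ₁·μ_p+λ₂ = 0.368626·0.083 + 0.010272 = 0.040868 ≈ 0.0409

Unilever (0.5438)


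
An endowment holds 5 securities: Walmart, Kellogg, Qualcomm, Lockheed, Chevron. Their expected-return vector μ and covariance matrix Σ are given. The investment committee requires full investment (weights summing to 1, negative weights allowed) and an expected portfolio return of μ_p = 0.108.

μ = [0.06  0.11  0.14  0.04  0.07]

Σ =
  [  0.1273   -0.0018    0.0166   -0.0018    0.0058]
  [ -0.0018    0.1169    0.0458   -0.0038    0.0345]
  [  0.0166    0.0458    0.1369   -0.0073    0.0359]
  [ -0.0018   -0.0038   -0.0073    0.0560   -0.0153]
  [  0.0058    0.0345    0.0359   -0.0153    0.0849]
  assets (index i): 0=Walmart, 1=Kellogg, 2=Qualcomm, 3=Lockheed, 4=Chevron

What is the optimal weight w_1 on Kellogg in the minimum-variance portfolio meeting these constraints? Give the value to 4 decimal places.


0.2918

u=Σ⁻¹μ = [0.3787  0.5651  0.7248  0.9792  0.4390]
v=Σ⁻¹𝟙 = [7.3098  4.6841  2.8417  22.1019  12.1572]
a=μᵀu=0.256248  b=𝟙ᵀu=3.086752  c=𝟙ᵀv=49.094622  D=ac−b²=3.052365
λ₁=(c·0.108−b)/D = (49.094622·0.108−3.086752)/3.052365 = 0.725820
λ₂=(a−b·0.108)/D = (0.256248−3.086752·0.108)/3.052365 = -0.025266
w* = 0.725820·u + -0.025266·v:
  w_0 = 0.725820·0.3787 + -0.025266·7.3098 = 0.0901  (Walmart)
  w_1 = 0.725820·0.5651 + -0.025266·4.6841 = 0.2918  (Kellogg)
  w_2 = 0.725820·0.7248 + -0.025266·2.8417 = 0.4543  (Qualcomm)
  w_3 = 0.725820·0.9792 + -0.025266·22.1019 = 0.1523  (Lockheed)
  w_4 = 0.725820·0.4390 + -0.025266·12.1572 = 0.0115  (Chevron)
Σw_i=1.0000  μᵀw=0.1080
σ²=wᵀΣw=λ₁·μ_p+λ₂ = 0.725820·0.108 + -0.025266 = 0.053123 ≈ 0.0531


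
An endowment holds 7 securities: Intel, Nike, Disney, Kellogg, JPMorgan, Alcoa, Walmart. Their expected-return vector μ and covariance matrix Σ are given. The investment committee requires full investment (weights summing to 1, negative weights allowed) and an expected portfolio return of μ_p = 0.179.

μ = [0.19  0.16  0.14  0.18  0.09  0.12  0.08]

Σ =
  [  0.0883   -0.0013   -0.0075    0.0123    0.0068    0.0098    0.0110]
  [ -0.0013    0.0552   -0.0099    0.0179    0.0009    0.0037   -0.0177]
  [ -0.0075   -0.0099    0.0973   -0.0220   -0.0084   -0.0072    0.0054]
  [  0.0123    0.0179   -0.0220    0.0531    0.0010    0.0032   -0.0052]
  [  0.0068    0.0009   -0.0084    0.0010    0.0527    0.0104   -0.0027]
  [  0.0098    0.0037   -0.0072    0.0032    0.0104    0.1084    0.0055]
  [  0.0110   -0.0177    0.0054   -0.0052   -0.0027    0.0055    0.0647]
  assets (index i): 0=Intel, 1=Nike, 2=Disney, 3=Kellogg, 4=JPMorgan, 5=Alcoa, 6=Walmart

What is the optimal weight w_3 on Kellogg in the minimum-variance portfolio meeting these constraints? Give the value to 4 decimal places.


0.3817

x=Σ⁻¹μ = [1.5239  2.8564  2.6962  3.2935  1.7864  0.6902  1.8144]
y=Σ⁻¹𝟙 = [5.7427  21.2144  18.2500  19.2143  20.3659  5.6238  20.6761]
a=μᵀx=2.105594  b=𝟙ᵀx=14.660857  c=𝟙ᵀy=111.087138  D=ac−b²=18.963724
λ₁=(c·0.179−b)/D = (111.087138·0.179−14.660857)/18.963724 = 0.275460
λ₂=(a−b·0.179)/D = (2.105594−14.660857·0.179)/18.963724 = -0.027352
w* = 0.275460·x + -0.027352·y:
  w_0 = 0.275460·1.5239 + -0.027352·5.7427 = 0.2627  (Intel)
  w_1 = 0.275460·2.8564 + -0.027352·21.2144 = 0.2066  (Nike)
  w_2 = 0.275460·2.6962 + -0.027352·18.2500 = 0.2435  (Disney)
  w_3 = 0.275460·3.2935 + -0.027352·19.2143 = 0.3817  (Kellogg)
  w_4 = 0.275460·1.7864 + -0.027352·20.3659 = -0.0650  (JPMorgan)
  w_5 = 0.275460·0.6902 + -0.027352·5.6238 = 0.0363  (Alcoa)
  w_6 = 0.275460·1.8144 + -0.027352·20.6761 = -0.0658  (Walmart)
Σw_i=1.0000  μᵀw=0.1790
σ²=wᵀΣw=λ₁·μ_p+λ₂ = 0.275460·0.179 + -0.027352 = 0.021955 ≈ 0.0220


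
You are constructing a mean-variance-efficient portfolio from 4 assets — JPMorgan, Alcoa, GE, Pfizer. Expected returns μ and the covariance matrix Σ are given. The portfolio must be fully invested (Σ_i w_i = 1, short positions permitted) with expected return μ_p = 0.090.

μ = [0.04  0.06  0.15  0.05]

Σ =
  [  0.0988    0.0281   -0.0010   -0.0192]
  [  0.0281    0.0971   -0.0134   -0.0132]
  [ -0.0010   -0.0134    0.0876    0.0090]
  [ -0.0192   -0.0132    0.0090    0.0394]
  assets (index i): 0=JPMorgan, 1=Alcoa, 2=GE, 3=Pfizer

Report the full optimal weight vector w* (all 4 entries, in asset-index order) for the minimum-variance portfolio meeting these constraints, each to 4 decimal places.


0.0950  0.2065  0.3888  0.3096

p=Σ⁻¹μ = [0.4320  0.9193  1.7145  1.3959]
q=Σ⁻¹𝟙 = [13.2383  12.4310  10.0047  33.7113]
a=μᵀp=0.399402  b=𝟙ᵀp=4.461667  c=𝟙ᵀq=69.385362  D=ac−b²=7.806162
λ₁=(c·0.090−b)/D = (69.385362·0.090−4.461667)/7.806162 = 0.228411
λ₂=(a−b·0.090)/D = (0.399402−4.461667·0.090)/7.806162 = -0.000275
w* = 0.228411·p + -0.000275·q:
  w_0 = 0.228411·0.4320 + -0.000275·13.2383 = 0.0950  (JPMorgan)
  w_1 = 0.228411·0.9193 + -0.000275·12.4310 = 0.2065  (Alcoa)
  w_2 = 0.228411·1.7145 + -0.000275·10.0047 = 0.3888  (GE)
  w_3 = 0.228411·1.3959 + -0.000275·33.7113 = 0.3096  (Pfizer)
Σw_i=1.0000  μᵀw=0.0900
σ²=wᵀΣw=λ₁·μ_p+λ₂ = 0.228411·0.090 + -0.000275 = 0.020282 ≈ 0.0203


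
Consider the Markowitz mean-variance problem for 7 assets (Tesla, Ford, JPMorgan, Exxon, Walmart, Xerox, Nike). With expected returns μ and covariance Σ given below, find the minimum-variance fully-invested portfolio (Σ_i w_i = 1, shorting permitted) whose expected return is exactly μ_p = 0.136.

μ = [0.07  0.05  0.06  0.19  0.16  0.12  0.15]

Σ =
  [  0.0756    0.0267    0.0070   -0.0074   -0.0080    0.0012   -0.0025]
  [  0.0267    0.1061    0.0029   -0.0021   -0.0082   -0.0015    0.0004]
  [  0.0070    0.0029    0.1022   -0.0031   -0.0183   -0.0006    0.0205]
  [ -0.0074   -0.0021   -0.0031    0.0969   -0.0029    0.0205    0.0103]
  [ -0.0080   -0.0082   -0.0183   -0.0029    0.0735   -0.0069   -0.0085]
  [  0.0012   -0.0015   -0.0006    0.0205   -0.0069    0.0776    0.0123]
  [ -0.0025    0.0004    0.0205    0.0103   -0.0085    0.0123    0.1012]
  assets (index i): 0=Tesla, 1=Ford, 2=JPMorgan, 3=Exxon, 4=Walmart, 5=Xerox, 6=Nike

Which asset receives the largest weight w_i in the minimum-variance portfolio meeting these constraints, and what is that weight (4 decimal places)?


u=Σ⁻¹μ = [1.2096  0.4139  0.8153  1.8025  2.8807  1.1210  1.2675]
v=Σ⁻¹𝟙 = [12.5858  7.8809  11.3274  9.2982  20.9376  11.1770  7.3204]
a=μᵀu=1.282331  b=𝟙ᵀu=9.510642  c=𝟙ᵀv=80.527125  D=ac−b²=12.810083
λ₁=(c·0.136−b)/D = (80.527125·0.136−9.510642)/12.810083 = 0.112493
λ₂=(a−b·0.136)/D = (1.282331−9.510642·0.136)/12.810083 = -0.000868
w* = 0.112493·u + -0.000868·v:
  w_0 = 0.112493·1.2096 + -0.000868·12.5858 = 0.1252  (Tesla)
  w_1 = 0.112493·0.4139 + -0.000868·7.8809 = 0.0397  (Ford)
  w_2 = 0.112493·0.8153 + -0.000868·11.3274 = 0.0819  (JPMorgan)
  w_3 = 0.112493·1.8025 + -0.000868·9.2982 = 0.1947  (Exxon)
  w_4 = 0.112493·2.8807 + -0.000868·20.9376 = 0.3059  (Walmart)
  w_5 = 0.112493·1.1210 + -0.000868·11.1770 = 0.1164  (Xerox)
  w_6 = 0.112493·1.2675 + -0.000868·7.3204 = 0.1362  (Nike)
Σw_i=1.0000  μᵀw=0.1360
σ²=wᵀΣw=λ₁·μ_p+λ₂ = 0.112493·0.136 + -0.000868 = 0.014431 ≈ 0.0144

Walmart (0.3059)


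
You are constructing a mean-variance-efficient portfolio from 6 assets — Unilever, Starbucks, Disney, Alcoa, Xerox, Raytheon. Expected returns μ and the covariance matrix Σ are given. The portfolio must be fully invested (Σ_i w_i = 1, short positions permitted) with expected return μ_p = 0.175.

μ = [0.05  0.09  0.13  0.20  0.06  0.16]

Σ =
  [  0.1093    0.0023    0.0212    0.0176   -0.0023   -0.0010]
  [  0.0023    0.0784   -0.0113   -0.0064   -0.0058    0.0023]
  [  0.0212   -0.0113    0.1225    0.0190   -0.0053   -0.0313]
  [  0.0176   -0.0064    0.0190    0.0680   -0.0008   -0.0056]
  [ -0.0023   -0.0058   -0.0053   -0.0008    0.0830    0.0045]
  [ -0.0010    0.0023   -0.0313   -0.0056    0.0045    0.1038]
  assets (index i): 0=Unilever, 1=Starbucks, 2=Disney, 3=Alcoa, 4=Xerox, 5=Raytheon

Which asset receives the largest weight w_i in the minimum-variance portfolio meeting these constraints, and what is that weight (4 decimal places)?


x=Σ⁻¹μ = [-0.2796  1.5949  1.3532  2.9629  0.8312  2.0352]
y=Σ⁻¹𝟙 = [5.0577  15.8167  10.5155  13.1452  13.4070  12.6310]
a=μᵀx=1.273567  b=𝟙ᵀx=8.497835  c=𝟙ᵀy=70.573148  D=ac−b²=17.666431
λ₁=(c·0.175−b)/D = (70.573148·0.175−8.497835)/17.666431 = 0.218067
λ₂=(a−b·0.175)/D = (1.273567−8.497835·0.175)/17.666431 = -0.012088
w* = 0.218067·x + -0.012088·y:
  w_0 = 0.218067·-0.2796 + -0.012088·5.0577 = -0.1221  (Unilever)
  w_1 = 0.218067·1.5949 + -0.012088·15.8167 = 0.1566  (Starbucks)
  w_2 = 0.218067·1.3532 + -0.012088·10.5155 = 0.1680  (Disney)
  w_3 = 0.218067·2.9629 + -0.012088·13.1452 = 0.4872  (Alcoa)
  w_4 = 0.218067·0.8312 + -0.012088·13.4070 = 0.0192  (Xerox)
  w_5 = 0.218067·2.0352 + -0.012088·12.6310 = 0.2911  (Raytheon)
Σw_i=1.0000  μᵀw=0.1750
σ²=wᵀΣw=λ₁·μ_p+λ₂ = 0.218067·0.175 + -0.012088 = 0.026074 ≈ 0.0261

Alcoa (0.4872)
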